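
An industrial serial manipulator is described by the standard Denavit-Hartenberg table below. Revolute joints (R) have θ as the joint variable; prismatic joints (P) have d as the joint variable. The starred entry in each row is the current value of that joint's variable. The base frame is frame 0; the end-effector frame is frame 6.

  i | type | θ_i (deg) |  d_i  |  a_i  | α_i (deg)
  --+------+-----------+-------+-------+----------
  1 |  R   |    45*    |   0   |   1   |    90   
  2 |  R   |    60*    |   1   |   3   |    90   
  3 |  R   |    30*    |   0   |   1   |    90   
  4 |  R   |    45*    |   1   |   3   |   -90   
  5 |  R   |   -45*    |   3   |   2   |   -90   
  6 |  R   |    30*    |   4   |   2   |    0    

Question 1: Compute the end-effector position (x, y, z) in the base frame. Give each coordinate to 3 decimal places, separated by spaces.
after link 1: o_1 = (0.7071, 0.7071, 0.0000)
after link 2: o_2 = (2.4749, 1.0607, 2.5981)
after link 3: o_3 = (3.1346, 1.0133, 3.3481)
after link 4: o_4 = (5.3976, 3.0010, 4.3114)
after link 5: o_5 = (5.9532, 6.0815, 2.5221)
after link 6: o_6 = (10.3311, 5.9688, 3.4281)

10.331 5.969 3.428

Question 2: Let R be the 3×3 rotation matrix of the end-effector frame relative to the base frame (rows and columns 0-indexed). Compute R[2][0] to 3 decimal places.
End-effector x-axis (col 0 of R) = (0.3008,0.4947,0.8154)
R[2][0] = 0.8154

0.815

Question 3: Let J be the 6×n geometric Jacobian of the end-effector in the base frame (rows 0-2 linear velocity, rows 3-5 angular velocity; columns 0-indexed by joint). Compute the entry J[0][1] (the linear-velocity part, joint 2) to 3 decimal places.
axis z_1 = (0.7071,-0.7071,0.0000); lever o_n−o_1 = (9.6240,5.2617,3.4281)
cross product → J_v[:, 1] = (-2.4240,-2.4240,10.5258)
J_ω[:, 1] = z_1
entry J[0][1] = -2.4240

-2.424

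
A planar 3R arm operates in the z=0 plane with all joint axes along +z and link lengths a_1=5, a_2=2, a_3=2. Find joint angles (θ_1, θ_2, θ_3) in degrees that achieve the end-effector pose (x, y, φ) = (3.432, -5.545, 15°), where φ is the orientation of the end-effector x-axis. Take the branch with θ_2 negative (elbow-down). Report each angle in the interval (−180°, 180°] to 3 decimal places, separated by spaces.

wrist centre = target − a_3·(cos φ, sin φ) = (1.5001, -6.0626)
cos θ_2 = (39.0060−5²−2²)/(2·5·2) = 0.5003; θ_2 = -59.9801° (elbow-down)
β = atan2(-6.0626,1.5001) = -76.1018°; ψ = atan2(-1.7317,6.0006) = -16.0975°
θ_1 = β − ψ = -60.0043°
θ_3 = φ − θ_1 − θ_2 = 134.9844° (wrapped to (-180°,180°])

-60.004 -59.980 134.984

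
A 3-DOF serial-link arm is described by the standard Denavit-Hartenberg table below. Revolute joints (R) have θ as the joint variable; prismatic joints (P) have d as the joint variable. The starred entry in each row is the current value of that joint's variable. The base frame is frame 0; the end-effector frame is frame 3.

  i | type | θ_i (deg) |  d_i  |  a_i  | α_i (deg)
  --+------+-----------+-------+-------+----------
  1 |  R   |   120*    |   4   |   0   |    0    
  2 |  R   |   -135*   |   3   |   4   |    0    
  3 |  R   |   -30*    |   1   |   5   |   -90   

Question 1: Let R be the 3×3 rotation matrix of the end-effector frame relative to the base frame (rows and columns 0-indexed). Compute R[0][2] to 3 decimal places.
0.707

End-effector z-axis (col 2 of R) = (0.7071,0.7071,0.0000)
R[0][2] = 0.7071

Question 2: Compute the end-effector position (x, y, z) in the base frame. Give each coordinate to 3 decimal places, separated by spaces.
7.399 -4.571 8.000

after link 1: o_1 = (0.0000, 0.0000, 4.0000)
after link 2: o_2 = (3.8637, -1.0353, 7.0000)
after link 3: o_3 = (7.3992, -4.5708, 8.0000)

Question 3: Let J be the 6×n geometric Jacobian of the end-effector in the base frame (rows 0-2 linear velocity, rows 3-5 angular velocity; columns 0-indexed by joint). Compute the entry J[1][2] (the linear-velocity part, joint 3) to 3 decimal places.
3.536

axis z_2 = (0.0000,0.0000,1.0000); lever o_n−o_2 = (3.5355,-3.5355,1.0000)
cross product → J_v[:, 2] = (3.5355,3.5355,-0.0000)
J_ω[:, 2] = z_2
entry J[1][2] = 3.5355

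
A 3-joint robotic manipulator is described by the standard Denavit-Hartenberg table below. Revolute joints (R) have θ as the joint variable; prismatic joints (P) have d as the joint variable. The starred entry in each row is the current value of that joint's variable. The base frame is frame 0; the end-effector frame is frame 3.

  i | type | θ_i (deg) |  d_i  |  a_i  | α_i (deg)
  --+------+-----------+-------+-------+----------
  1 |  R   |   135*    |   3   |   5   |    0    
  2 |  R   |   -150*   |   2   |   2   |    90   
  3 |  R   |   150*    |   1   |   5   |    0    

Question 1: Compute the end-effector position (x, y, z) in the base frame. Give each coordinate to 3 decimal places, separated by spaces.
after link 1: o_1 = (-3.5355, 3.5355, 3.0000)
after link 2: o_2 = (-1.6037, 3.0179, 5.0000)
after link 3: o_3 = (-6.0451, 3.1727, 7.5000)

-6.045 3.173 7.500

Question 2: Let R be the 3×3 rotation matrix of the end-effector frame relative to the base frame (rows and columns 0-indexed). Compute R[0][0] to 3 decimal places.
-0.837

End-effector x-axis (col 0 of R) = (-0.8365,0.2241,0.5000)
R[0][0] = -0.8365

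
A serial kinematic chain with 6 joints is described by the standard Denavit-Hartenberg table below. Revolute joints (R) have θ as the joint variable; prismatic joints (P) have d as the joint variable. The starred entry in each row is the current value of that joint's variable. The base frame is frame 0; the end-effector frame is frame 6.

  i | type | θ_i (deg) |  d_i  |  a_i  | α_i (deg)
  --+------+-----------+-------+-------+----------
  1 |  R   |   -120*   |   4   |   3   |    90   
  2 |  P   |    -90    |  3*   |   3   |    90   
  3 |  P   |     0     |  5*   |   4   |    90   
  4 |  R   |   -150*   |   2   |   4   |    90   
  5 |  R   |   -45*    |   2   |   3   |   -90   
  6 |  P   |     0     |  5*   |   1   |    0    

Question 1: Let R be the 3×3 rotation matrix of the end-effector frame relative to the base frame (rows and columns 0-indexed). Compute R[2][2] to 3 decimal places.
0.612

End-effector z-axis (col 2 of R) = (0.4356,-0.6597,0.6124)
R[2][2] = 0.6124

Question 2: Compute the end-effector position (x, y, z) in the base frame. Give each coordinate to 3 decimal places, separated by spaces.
after link 1: o_1 = (-1.5000, -2.5981, 4.0000)
after link 2: o_2 = (-4.0981, -1.0981, 1.0000)
after link 3: o_3 = (-1.5981, 3.2321, -3.0000)
after link 4: o_4 = (-0.8660, 0.5000, 0.4641)
after link 5: o_5 = (-2.3674, 2.1421, 3.3012)
after link 6: o_6 = (-0.9786, -1.1092, 6.9755)

-0.979 -1.109 6.975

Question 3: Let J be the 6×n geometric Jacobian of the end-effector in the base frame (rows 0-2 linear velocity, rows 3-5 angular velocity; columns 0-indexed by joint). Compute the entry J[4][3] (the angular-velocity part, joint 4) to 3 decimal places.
-0.500

axis z_3 = (0.8660,-0.5000,-0.0000); lever o_n−o_3 = (0.6195,-4.3413,9.9755)
cross product → J_v[:, 3] = (-4.9877,-8.6390,-3.4499)
J_ω[:, 3] = z_3
entry J[4][3] = -0.5000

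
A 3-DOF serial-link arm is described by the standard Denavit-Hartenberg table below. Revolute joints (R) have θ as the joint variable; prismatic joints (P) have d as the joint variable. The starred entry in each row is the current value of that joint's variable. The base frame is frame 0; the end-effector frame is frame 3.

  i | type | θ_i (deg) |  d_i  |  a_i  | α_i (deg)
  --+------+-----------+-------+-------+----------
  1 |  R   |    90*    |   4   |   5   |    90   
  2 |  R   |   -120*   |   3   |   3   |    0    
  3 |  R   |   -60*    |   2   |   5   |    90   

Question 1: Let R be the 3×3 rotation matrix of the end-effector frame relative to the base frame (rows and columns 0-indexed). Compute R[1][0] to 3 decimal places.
End-effector x-axis (col 0 of R) = (-0.0000,-1.0000,-0.0000)
R[1][0] = -1.0000

-1.000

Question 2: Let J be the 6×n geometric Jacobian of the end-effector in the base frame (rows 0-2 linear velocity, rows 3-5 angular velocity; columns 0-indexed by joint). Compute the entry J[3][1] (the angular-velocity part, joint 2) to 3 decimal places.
axis z_1 = (1.0000,-0.0000,0.0000); lever o_n−o_1 = (5.0000,-6.5000,-2.5981)
cross product → J_v[:, 1] = (0.0000,2.5981,-6.5000)
J_ω[:, 1] = z_1
entry J[3][1] = 1.0000

1.000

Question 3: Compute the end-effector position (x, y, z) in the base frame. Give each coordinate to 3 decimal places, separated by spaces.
after link 1: o_1 = (0.0000, 5.0000, 4.0000)
after link 2: o_2 = (3.0000, 3.5000, 1.4019)
after link 3: o_3 = (5.0000, -1.5000, 1.4019)

5.000 -1.500 1.402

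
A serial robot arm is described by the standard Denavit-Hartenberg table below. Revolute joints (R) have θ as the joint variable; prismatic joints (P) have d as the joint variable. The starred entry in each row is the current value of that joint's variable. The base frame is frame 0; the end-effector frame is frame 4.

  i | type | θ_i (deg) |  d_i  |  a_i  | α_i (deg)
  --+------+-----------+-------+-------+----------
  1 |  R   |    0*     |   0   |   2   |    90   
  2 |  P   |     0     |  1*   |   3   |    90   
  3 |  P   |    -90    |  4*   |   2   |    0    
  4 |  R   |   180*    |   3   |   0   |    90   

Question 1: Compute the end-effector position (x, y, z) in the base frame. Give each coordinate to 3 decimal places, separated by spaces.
5.000 1.000 -7.000

after link 1: o_1 = (2.0000, 0.0000, 0.0000)
after link 2: o_2 = (5.0000, -1.0000, 0.0000)
after link 3: o_3 = (5.0000, 1.0000, -4.0000)
after link 4: o_4 = (5.0000, 1.0000, -7.0000)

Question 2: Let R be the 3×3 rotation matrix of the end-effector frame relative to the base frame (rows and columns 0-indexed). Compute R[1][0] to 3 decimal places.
End-effector x-axis (col 0 of R) = (0.0000,-1.0000,0.0000)
R[1][0] = -1.0000

-1.000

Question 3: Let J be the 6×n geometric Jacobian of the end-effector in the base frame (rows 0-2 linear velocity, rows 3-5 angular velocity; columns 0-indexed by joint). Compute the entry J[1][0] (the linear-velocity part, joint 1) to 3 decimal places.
5.000

axis z_0 = ẑ; lever o_n−o_0 = (5.0000,1.0000,-7.0000)
cross product → J_v[:, 0] = (-1.0000,5.0000,0.0000)
J_ω[:, 0] = z_0
entry J[1][0] = 5.0000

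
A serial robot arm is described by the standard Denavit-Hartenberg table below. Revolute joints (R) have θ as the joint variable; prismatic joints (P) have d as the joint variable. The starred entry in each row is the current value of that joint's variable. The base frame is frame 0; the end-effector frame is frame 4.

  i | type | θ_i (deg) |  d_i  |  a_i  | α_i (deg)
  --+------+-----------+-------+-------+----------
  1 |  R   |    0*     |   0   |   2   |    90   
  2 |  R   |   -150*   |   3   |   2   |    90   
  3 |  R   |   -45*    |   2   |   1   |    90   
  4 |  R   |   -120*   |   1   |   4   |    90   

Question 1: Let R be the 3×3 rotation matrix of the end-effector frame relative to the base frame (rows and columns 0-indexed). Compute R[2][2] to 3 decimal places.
0.739

End-effector z-axis (col 2 of R) = (0.2803,-0.6124,0.7392)
R[2][2] = 0.7392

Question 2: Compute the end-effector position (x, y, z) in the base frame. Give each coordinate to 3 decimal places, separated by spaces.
2.225 -3.000 -1.561

after link 1: o_1 = (2.0000, 0.0000, 0.0000)
after link 2: o_2 = (0.2679, -3.0000, -1.0000)
after link 3: o_3 = (-1.3444, -2.2929, 0.3785)
after link 4: o_4 = (2.2247, -3.0000, -1.5608)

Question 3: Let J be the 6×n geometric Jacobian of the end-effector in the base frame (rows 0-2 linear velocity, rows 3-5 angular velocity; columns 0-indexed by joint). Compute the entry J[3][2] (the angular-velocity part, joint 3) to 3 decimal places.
axis z_2 = (-0.5000,-0.0000,0.8660); lever o_n−o_2 = (1.9568,0.0000,-0.5608)
cross product → J_v[:, 2] = (-0.0000,1.4142,-0.0000)
J_ω[:, 2] = z_2
entry J[3][2] = -0.5000

-0.500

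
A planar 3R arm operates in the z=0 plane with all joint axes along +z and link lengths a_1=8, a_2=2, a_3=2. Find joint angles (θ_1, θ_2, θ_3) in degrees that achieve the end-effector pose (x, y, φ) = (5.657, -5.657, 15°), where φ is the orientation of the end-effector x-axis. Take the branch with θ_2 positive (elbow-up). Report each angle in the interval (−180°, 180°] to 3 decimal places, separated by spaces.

-72.796 119.994 -32.198

wrist centre = target − a_3·(cos φ, sin φ) = (3.7251, -6.1746)
cos θ_2 = (52.0029−8²−2²)/(2·8·2) = -0.4999; θ_2 = 119.9940° (elbow-up)
β = atan2(-6.1746,3.7251) = -58.8975°; ψ = atan2(1.7322,7.0002) = 13.8983°
θ_1 = β − ψ = -72.7958°
θ_3 = φ − θ_1 − θ_2 = -32.1982° (wrapped to (-180°,180°])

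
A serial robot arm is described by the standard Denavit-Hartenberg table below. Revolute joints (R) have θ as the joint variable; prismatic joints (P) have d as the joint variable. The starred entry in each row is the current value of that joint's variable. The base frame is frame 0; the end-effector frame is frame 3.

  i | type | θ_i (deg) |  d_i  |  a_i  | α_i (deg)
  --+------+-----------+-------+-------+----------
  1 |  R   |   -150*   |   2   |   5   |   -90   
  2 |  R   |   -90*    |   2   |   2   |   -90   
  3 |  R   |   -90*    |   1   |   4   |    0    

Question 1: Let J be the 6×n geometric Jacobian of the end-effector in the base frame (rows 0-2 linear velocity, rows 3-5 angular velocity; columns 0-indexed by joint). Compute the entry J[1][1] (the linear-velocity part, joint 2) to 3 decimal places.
axis z_1 = (0.5000,-0.8660,0.0000); lever o_n−o_1 = (2.1340,-5.6962,2.0000)
cross product → J_v[:, 1] = (-1.7321,-1.0000,-1.0000)
J_ω[:, 1] = z_1
entry J[1][1] = -1.0000

-1.000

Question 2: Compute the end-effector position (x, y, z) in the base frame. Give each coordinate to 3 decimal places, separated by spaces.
-2.196 -8.196 4.000

after link 1: o_1 = (-4.3301, -2.5000, 2.0000)
after link 2: o_2 = (-3.3301, -4.2321, 4.0000)
after link 3: o_3 = (-2.1962, -8.1962, 4.0000)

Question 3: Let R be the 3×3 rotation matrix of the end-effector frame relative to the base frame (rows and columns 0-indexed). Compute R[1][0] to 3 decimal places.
End-effector x-axis (col 0 of R) = (0.5000,-0.8660,0.0000)
R[1][0] = -0.8660

-0.866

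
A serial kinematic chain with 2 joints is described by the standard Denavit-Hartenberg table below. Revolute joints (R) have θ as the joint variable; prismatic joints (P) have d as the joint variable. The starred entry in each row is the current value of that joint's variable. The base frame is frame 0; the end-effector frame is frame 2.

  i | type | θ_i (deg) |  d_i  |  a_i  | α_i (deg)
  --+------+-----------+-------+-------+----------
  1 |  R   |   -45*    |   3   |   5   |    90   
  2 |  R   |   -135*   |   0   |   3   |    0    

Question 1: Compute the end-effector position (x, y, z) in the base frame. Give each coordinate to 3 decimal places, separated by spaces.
after link 1: o_1 = (3.5355, -3.5355, 3.0000)
after link 2: o_2 = (2.0355, -2.0355, 0.8787)

2.036 -2.036 0.879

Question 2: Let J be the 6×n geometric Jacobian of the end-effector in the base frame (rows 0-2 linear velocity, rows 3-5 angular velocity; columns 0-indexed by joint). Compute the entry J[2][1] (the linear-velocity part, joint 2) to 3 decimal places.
-2.121

axis z_1 = (-0.7071,-0.7071,0.0000); lever o_n−o_1 = (-1.5000,1.5000,-2.1213)
cross product → J_v[:, 1] = (1.5000,-1.5000,-2.1213)
J_ω[:, 1] = z_1
entry J[2][1] = -2.1213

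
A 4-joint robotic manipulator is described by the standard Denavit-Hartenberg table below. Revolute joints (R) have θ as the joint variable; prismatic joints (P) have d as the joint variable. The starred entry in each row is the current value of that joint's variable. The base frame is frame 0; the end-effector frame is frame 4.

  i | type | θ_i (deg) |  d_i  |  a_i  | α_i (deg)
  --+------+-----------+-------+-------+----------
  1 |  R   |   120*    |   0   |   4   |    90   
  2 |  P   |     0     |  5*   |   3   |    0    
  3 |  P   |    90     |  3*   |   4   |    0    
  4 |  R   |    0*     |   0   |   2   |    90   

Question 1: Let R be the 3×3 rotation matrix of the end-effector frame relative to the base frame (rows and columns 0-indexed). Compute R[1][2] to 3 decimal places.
End-effector z-axis (col 2 of R) = (-0.5000,0.8660,-0.0000)
R[1][2] = 0.8660

0.866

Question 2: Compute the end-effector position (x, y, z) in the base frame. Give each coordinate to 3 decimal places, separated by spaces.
after link 1: o_1 = (-2.0000, 3.4641, 0.0000)
after link 2: o_2 = (0.8301, 8.5622, 0.0000)
after link 3: o_3 = (3.4282, 10.0622, 4.0000)
after link 4: o_4 = (3.4282, 10.0622, 6.0000)

3.428 10.062 6.000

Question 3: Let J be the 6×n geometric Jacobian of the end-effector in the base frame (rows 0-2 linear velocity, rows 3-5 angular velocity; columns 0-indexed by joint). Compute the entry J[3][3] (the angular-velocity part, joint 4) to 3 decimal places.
axis z_3 = (0.8660,0.5000,0.0000); lever o_n−o_3 = (0.0000,0.0000,2.0000)
cross product → J_v[:, 3] = (1.0000,-1.7321,0.0000)
J_ω[:, 3] = z_3
entry J[3][3] = 0.8660

0.866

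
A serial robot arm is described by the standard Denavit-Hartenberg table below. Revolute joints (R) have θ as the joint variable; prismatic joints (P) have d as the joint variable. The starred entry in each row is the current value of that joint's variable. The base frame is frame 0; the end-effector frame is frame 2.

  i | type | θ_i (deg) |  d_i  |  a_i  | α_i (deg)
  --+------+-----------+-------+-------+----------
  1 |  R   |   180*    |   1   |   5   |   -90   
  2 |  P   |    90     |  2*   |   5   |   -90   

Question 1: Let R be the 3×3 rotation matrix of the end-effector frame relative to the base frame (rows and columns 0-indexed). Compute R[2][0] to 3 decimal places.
End-effector x-axis (col 0 of R) = (-0.0000,-0.0000,-1.0000)
R[2][0] = -1.0000

-1.000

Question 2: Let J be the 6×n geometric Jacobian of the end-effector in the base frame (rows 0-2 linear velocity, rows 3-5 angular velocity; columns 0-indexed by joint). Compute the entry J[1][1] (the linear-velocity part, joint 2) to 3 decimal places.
-1.000

prismatic axis z_1 = (-0.0000,-1.0000,0.0000)
J_v[:, 1] = z_1; J_ω[:, 1] = (0,0,0)
entry J[1][1] = -1.0000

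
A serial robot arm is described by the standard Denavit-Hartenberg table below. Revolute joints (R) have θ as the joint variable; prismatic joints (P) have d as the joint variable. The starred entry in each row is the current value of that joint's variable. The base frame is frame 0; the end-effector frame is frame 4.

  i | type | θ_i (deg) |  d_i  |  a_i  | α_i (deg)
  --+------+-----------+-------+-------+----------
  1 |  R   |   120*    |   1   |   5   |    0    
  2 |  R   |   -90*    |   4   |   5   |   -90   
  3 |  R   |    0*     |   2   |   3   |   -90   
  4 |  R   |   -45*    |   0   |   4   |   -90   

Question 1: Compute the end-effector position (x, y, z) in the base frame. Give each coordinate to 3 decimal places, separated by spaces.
4.463 13.926 5.000

after link 1: o_1 = (-2.5000, 4.3301, 1.0000)
after link 2: o_2 = (1.8301, 6.8301, 5.0000)
after link 3: o_3 = (3.4282, 10.0622, 5.0000)
after link 4: o_4 = (4.4635, 13.9259, 5.0000)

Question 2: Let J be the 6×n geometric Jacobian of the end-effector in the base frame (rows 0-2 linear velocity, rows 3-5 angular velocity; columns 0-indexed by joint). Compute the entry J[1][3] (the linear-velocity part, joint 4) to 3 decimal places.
axis z_3 = (-0.0000,0.0000,-1.0000); lever o_n−o_3 = (1.0353,3.8637,0.0000)
cross product → J_v[:, 3] = (3.8637,-1.0353,-0.0000)
J_ω[:, 3] = z_3
entry J[1][3] = -1.0353

-1.035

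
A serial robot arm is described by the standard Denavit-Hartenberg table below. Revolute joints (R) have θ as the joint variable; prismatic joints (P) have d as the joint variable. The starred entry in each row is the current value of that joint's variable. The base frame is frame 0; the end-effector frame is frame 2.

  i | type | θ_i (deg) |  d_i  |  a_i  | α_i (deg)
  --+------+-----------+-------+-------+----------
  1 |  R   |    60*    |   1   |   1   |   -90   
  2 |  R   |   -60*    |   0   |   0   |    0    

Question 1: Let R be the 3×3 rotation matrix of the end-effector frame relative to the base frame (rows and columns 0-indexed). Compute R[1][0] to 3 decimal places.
0.433

End-effector x-axis (col 0 of R) = (0.2500,0.4330,0.8660)
R[1][0] = 0.4330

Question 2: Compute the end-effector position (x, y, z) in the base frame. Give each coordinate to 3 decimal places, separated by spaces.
0.500 0.866 1.000

after link 1: o_1 = (0.5000, 0.8660, 1.0000)
after link 2: o_2 = (0.5000, 0.8660, 1.0000)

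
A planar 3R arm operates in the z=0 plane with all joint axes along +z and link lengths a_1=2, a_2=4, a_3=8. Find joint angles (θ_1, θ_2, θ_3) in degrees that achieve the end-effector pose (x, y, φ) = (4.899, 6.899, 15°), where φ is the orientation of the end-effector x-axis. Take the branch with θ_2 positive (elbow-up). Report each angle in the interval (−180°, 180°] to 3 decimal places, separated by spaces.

90.000 45.000 -120.000

wrist centre = target − a_3·(cos φ, sin φ) = (-2.8284, 4.8284)
cos θ_2 = (31.3138−2²−4²)/(2·2·4) = 0.7071; θ_2 = 44.9996° (elbow-up)
β = atan2(4.8284,-2.8284) = 120.3609°; ψ = atan2(2.8284,4.8284) = 30.3609°
θ_1 = β − ψ = 90.0000°
θ_3 = φ − θ_1 − θ_2 = -119.9996° (wrapped to (-180°,180°])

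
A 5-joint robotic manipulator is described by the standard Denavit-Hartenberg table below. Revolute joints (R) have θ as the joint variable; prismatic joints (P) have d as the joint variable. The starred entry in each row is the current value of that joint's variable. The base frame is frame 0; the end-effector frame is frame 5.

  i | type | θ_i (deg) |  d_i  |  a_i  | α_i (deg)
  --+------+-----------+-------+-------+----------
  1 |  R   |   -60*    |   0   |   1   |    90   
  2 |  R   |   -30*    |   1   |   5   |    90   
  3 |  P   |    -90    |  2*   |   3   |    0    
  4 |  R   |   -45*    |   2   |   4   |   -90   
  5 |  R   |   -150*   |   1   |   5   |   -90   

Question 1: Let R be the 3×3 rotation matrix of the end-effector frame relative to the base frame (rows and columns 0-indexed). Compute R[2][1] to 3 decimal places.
0.354

End-effector y-axis (col 1 of R) = (-0.9186,0.1768,0.3536)
R[2][1] = 0.3536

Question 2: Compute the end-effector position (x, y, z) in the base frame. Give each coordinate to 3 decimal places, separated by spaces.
after link 1: o_1 = (0.5000, -0.8660, 0.0000)
after link 2: o_2 = (1.7990, -5.1160, -2.5000)
after link 3: o_3 = (3.8971, -2.7500, -4.2321)
after link 4: o_4 = (4.6219, 1.6516, -4.5499)
after link 5: o_5 = (3.5896, -1.2700, -8.5994)

3.590 -1.270 -8.599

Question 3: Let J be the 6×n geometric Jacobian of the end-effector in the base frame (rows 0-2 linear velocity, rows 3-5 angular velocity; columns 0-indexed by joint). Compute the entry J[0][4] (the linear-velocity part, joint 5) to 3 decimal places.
-0.317

axis z_4 = (0.9186,-0.1768,-0.3536); lever o_n−o_4 = (-1.0323,-2.9216,-4.0495)
cross product → J_v[:, 4] = (-0.3171,4.0847,-2.8661)
J_ω[:, 4] = z_4
entry J[0][4] = -0.3171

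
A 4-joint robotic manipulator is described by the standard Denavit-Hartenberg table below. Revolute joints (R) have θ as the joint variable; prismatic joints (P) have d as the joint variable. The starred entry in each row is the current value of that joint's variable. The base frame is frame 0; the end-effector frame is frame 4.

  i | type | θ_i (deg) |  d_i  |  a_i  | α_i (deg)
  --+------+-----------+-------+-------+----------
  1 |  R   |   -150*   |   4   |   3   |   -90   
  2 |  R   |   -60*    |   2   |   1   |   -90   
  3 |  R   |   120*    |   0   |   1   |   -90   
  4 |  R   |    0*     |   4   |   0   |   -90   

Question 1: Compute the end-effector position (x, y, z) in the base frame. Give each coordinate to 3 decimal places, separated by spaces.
0.252 -3.473 1.433

after link 1: o_1 = (-2.5981, -1.5000, 4.0000)
after link 2: o_2 = (-2.0311, -3.4821, 4.8660)
after link 3: o_3 = (-2.2476, -2.6071, 4.4330)
after link 4: o_4 = (0.2524, -3.4731, 1.4330)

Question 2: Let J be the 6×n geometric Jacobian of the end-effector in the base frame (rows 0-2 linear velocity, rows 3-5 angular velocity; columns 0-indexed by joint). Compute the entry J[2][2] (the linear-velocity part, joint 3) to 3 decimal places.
0.982

axis z_2 = (-0.7500,-0.4330,-0.5000); lever o_n−o_2 = (2.2835,0.0090,-3.4330)
cross product → J_v[:, 2] = (1.4910,-3.7165,0.9821)
J_ω[:, 2] = z_2
entry J[2][2] = 0.9821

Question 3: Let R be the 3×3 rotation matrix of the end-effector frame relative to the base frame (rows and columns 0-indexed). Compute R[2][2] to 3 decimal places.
End-effector z-axis (col 2 of R) = (0.7500,0.4330,0.5000)
R[2][2] = 0.5000

0.500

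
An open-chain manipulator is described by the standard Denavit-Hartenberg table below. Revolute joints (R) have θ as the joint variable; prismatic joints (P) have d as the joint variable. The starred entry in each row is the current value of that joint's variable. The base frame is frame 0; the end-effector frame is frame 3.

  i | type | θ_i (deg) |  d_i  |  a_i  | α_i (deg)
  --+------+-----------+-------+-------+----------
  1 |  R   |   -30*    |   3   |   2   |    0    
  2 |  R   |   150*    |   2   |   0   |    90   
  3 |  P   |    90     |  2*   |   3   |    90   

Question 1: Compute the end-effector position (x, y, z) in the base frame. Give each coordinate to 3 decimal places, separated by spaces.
3.464 0.000 8.000

after link 1: o_1 = (1.7321, -1.0000, 3.0000)
after link 2: o_2 = (1.7321, -1.0000, 5.0000)
after link 3: o_3 = (3.4641, 0.0000, 8.0000)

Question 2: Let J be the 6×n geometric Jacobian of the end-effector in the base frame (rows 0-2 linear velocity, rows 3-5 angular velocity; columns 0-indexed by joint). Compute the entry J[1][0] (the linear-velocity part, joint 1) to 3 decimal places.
3.464

axis z_0 = ẑ; lever o_n−o_0 = (3.4641,0.0000,8.0000)
cross product → J_v[:, 0] = (-0.0000,3.4641,0.0000)
J_ω[:, 0] = z_0
entry J[1][0] = 3.4641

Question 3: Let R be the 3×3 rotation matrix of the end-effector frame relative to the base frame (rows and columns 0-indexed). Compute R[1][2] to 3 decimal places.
End-effector z-axis (col 2 of R) = (-0.5000,0.8660,-0.0000)
R[1][2] = 0.8660

0.866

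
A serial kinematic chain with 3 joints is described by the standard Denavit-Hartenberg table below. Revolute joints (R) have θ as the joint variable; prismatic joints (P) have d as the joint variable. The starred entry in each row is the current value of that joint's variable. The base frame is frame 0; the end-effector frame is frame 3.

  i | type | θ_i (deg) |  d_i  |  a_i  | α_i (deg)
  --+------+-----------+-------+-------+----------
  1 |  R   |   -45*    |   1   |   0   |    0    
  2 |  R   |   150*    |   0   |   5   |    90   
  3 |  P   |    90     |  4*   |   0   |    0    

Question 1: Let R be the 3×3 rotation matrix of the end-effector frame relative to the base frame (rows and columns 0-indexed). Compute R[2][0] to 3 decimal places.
1.000

End-effector x-axis (col 0 of R) = (-0.0000,0.0000,1.0000)
R[2][0] = 1.0000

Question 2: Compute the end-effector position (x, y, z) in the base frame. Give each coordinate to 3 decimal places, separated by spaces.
2.570 5.865 1.000

after link 1: o_1 = (0.0000, 0.0000, 1.0000)
after link 2: o_2 = (-1.2941, 4.8296, 1.0000)
after link 3: o_3 = (2.5696, 5.8649, 1.0000)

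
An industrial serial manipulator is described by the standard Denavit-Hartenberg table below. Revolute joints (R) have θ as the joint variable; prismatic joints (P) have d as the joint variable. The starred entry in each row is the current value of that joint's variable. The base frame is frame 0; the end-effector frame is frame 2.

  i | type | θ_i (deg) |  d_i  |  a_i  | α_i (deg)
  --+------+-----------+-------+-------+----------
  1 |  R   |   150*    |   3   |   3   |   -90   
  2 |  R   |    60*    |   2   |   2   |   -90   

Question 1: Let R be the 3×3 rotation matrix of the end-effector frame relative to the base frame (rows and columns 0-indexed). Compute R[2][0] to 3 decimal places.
End-effector x-axis (col 0 of R) = (-0.4330,0.2500,-0.8660)
R[2][0] = -0.8660

-0.866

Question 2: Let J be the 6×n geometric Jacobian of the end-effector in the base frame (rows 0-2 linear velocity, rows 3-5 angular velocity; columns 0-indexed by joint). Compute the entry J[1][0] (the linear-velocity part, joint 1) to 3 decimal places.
axis z_0 = ẑ; lever o_n−o_0 = (-4.4641,0.2679,1.2679)
cross product → J_v[:, 0] = (-0.2679,-4.4641,0.0000)
J_ω[:, 0] = z_0
entry J[1][0] = -4.4641

-4.464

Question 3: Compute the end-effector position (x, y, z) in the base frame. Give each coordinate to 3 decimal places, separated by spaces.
after link 1: o_1 = (-2.5981, 1.5000, 3.0000)
after link 2: o_2 = (-4.4641, 0.2679, 1.2679)

-4.464 0.268 1.268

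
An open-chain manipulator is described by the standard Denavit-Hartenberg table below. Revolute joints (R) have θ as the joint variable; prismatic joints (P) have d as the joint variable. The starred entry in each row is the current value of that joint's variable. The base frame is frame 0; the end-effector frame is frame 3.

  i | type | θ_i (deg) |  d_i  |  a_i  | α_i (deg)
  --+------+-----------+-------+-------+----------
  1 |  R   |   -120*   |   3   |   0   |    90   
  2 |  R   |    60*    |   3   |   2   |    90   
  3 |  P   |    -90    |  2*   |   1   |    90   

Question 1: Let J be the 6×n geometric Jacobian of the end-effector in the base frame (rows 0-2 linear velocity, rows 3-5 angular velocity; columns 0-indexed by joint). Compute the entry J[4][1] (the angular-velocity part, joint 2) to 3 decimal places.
axis z_1 = (-0.8660,0.5000,0.0000); lever o_n−o_1 = (-3.0981,-1.3660,0.7321)
cross product → J_v[:, 1] = (0.3660,0.6340,2.7321)
J_ω[:, 1] = z_1
entry J[4][1] = 0.5000

0.500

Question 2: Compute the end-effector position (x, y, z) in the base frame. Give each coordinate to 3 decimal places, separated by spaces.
after link 1: o_1 = (0.0000, 0.0000, 3.0000)
after link 2: o_2 = (-3.0981, 0.6340, 4.7321)
after link 3: o_3 = (-3.0981, -1.3660, 3.7321)

-3.098 -1.366 3.732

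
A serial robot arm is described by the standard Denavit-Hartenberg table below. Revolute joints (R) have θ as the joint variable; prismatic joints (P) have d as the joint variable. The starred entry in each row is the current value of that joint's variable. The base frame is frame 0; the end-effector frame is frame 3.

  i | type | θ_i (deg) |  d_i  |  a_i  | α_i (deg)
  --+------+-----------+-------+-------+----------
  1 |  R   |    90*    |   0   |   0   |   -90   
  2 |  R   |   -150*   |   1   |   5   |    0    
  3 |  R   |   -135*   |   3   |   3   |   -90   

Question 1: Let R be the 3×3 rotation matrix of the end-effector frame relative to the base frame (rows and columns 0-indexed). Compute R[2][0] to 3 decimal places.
-0.966

End-effector x-axis (col 0 of R) = (-0.0000,0.2588,-0.9659)
R[2][0] = -0.9659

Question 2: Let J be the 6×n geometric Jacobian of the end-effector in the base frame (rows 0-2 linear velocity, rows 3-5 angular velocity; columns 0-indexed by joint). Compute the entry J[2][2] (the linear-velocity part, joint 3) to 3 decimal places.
axis z_2 = (-1.0000,0.0000,0.0000); lever o_n−o_2 = (-3.0000,0.7765,-2.8978)
cross product → J_v[:, 2] = (-0.0000,-2.8978,-0.7765)
J_ω[:, 2] = z_2
entry J[2][2] = -0.7765

-0.776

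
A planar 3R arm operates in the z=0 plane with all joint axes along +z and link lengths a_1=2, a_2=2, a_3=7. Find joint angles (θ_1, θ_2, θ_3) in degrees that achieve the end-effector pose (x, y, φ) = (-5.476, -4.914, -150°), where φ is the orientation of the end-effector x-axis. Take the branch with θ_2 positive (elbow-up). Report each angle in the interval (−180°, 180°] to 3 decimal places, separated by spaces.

-134.984 135.001 -150.017

wrist centre = target − a_3·(cos φ, sin φ) = (0.5862, -1.4140)
cos θ_2 = (2.3430−2²−2²)/(2·2·2) = -0.7071; θ_2 = 135.0015° (elbow-up)
β = atan2(-1.4140,0.5862) = -67.4834°; ψ = atan2(1.4142,0.5858) = 67.5007°
θ_1 = β − ψ = -134.9841°
θ_3 = φ − θ_1 − θ_2 = -150.0173° (wrapped to (-180°,180°])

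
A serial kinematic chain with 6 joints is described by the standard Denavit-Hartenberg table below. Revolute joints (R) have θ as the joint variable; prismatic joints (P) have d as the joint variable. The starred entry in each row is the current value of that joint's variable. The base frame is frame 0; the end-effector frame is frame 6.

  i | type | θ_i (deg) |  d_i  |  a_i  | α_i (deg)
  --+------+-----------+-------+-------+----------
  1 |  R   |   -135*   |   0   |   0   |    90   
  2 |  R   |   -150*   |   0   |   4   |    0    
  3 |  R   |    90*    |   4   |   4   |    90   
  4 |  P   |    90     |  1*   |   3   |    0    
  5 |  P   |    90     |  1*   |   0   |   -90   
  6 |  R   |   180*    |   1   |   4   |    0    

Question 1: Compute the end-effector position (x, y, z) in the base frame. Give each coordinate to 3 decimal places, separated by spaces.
after link 1: o_1 = (0.0000, 0.0000, 0.0000)
after link 2: o_2 = (2.4495, 2.4495, -2.0000)
after link 3: o_3 = (-1.7932, 3.8637, -5.4641)
after link 4: o_4 = (-3.3021, 6.5974, -5.9641)
after link 5: o_5 = (-2.6897, 7.2098, -6.4641)
after link 6: o_6 = (-3.3968, 5.0884, -9.9282)

-3.397 5.088 -9.928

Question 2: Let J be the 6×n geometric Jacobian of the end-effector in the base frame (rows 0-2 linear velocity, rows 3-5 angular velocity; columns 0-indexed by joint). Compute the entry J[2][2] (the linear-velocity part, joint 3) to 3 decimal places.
2.268

axis z_2 = (-0.7071,0.7071,0.0000); lever o_n−o_2 = (-5.8463,2.6390,-7.9282)
cross product → J_v[:, 2] = (-5.6061,-5.6061,2.2679)
J_ω[:, 2] = z_2
entry J[2][2] = 2.2679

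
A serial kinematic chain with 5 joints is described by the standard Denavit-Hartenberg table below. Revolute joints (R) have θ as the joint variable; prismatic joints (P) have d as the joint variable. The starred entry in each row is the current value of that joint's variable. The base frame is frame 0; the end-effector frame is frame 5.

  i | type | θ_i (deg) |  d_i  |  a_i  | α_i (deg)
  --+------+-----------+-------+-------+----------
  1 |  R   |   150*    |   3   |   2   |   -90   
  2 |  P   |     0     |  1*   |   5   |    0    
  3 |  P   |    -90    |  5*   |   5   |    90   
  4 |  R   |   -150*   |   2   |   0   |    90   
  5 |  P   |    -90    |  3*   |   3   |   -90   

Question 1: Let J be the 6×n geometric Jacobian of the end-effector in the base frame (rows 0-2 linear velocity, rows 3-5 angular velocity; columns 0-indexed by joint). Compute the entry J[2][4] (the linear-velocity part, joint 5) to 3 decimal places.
prismatic axis z_4 = (-0.4330,-0.7500,-0.5000)
J_v[:, 4] = z_4; J_ω[:, 4] = (0,0,0)
entry J[2][4] = -0.5000

-0.500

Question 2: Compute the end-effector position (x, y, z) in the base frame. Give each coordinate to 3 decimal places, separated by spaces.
-11.227 -3.446 6.500

after link 1: o_1 = (-1.7321, 1.0000, 3.0000)
after link 2: o_2 = (-6.5622, 2.6340, 3.0000)
after link 3: o_3 = (-9.0622, -1.6962, 8.0000)
after link 4: o_4 = (-7.3301, -2.6962, 8.0000)
after link 5: o_5 = (-11.2272, -3.4462, 6.5000)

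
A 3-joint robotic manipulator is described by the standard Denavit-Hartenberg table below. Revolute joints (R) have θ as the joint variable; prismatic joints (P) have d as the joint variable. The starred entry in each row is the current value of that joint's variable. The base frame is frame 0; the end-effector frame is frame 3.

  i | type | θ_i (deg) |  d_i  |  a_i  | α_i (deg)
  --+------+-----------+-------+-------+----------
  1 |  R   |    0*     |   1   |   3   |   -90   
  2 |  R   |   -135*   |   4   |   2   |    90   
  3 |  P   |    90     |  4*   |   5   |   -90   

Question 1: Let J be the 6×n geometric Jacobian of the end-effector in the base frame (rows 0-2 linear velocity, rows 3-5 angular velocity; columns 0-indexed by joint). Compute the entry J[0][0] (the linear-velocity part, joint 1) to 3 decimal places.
-9.000

axis z_0 = ẑ; lever o_n−o_0 = (-1.2426,9.0000,-0.4142)
cross product → J_v[:, 0] = (-9.0000,-1.2426,0.0000)
J_ω[:, 0] = z_0
entry J[0][0] = -9.0000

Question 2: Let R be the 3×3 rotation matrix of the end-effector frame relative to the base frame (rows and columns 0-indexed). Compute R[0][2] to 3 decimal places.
End-effector z-axis (col 2 of R) = (0.7071,0.0000,-0.7071)
R[0][2] = 0.7071

0.707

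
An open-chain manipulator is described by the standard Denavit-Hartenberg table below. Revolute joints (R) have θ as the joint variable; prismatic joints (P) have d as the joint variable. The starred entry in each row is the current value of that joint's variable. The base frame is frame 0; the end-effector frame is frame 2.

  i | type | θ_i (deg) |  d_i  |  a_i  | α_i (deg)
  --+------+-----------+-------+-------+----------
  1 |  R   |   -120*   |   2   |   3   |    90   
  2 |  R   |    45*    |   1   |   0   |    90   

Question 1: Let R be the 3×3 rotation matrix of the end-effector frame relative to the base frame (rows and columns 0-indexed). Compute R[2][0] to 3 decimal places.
0.707

End-effector x-axis (col 0 of R) = (-0.3536,-0.6124,0.7071)
R[2][0] = 0.7071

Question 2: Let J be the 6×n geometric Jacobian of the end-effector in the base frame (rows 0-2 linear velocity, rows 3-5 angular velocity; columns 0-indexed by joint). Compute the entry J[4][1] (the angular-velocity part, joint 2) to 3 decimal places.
axis z_1 = (-0.8660,0.5000,0.0000); lever o_n−o_1 = (-0.8660,0.5000,0.0000)
cross product → J_v[:, 1] = (-0.0000,-0.0000,-0.0000)
J_ω[:, 1] = z_1
entry J[4][1] = 0.5000

0.500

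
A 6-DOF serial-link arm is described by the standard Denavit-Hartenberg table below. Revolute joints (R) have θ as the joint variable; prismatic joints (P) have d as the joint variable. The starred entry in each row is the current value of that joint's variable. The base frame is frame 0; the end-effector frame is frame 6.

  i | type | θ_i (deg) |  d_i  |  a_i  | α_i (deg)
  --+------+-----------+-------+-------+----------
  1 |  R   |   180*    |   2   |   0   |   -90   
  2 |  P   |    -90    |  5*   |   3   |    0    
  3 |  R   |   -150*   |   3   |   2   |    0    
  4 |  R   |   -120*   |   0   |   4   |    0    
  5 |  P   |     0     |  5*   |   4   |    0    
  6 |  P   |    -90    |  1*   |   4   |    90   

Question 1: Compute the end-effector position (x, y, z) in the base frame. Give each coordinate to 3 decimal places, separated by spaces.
-7.000 -14.000 7.268

after link 1: o_1 = (0.0000, 0.0000, 2.0000)
after link 2: o_2 = (-0.0000, -5.0000, 5.0000)
after link 3: o_3 = (1.0000, -8.0000, 3.2679)
after link 4: o_4 = (-3.0000, -8.0000, 3.2679)
after link 5: o_5 = (-7.0000, -13.0000, 3.2679)
after link 6: o_6 = (-7.0000, -14.0000, 7.2679)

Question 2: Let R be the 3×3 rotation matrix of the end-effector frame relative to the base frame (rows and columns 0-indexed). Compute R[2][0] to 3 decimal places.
1.000

End-effector x-axis (col 0 of R) = (-0.0000,0.0000,1.0000)
R[2][0] = 1.0000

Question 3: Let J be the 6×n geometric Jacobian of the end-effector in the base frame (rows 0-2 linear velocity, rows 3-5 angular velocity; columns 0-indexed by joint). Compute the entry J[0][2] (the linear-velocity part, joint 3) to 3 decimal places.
axis z_2 = (-0.0000,-1.0000,0.0000); lever o_n−o_2 = (-7.0000,-9.0000,2.2679)
cross product → J_v[:, 2] = (-2.2679,-0.0000,-7.0000)
J_ω[:, 2] = z_2
entry J[0][2] = -2.2679

-2.268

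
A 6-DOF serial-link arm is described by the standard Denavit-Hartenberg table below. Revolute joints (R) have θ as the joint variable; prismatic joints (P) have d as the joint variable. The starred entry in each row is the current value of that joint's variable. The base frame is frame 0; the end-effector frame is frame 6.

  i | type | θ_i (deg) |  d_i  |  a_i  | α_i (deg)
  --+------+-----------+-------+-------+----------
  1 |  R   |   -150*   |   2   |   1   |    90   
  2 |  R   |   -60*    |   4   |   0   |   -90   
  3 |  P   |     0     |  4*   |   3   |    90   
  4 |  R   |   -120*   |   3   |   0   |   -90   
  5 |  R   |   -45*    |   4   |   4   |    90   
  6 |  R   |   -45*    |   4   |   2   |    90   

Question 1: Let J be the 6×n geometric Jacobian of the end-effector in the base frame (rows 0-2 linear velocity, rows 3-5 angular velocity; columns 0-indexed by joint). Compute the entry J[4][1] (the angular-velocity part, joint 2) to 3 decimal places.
0.866

axis z_1 = (-0.5000,0.8660,0.0000); lever o_n−o_1 = (-10.2614,9.8451,-3.1839)
cross product → J_v[:, 1] = (-2.7573,-1.5919,3.9641)
J_ω[:, 1] = z_1
entry J[4][1] = 0.8660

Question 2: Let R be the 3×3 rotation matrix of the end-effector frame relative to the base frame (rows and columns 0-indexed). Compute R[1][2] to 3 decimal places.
-0.683

End-effector z-axis (col 2 of R) = (-0.1830,-0.6830,0.7071)
R[1][2] = -0.6830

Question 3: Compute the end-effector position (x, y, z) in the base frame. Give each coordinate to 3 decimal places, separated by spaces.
after link 1: o_1 = (-0.8660, -0.5000, 2.0000)
after link 2: o_2 = (-2.8660, 2.9641, 2.0000)
after link 3: o_3 = (-7.1651, 0.4821, 1.4019)
after link 4: o_4 = (-8.6651, 3.0801, 1.4019)
after link 5: o_5 = (-7.6298, 6.9438, -2.5981)
after link 6: o_6 = (-11.1275, 9.3451, -1.1839)

-11.127 9.345 -1.184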